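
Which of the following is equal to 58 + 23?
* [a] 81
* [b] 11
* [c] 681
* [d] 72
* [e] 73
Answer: a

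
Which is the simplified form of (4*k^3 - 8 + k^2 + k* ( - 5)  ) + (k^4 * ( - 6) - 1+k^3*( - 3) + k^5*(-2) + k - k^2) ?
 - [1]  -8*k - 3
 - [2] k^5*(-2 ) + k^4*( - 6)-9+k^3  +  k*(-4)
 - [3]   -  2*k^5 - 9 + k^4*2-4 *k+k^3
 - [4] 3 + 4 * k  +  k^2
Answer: 2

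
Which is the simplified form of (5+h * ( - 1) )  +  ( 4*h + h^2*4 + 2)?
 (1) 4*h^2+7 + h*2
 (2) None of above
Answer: 2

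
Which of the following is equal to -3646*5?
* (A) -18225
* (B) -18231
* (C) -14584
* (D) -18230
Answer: D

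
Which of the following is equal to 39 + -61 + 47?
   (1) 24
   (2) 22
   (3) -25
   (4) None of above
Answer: 4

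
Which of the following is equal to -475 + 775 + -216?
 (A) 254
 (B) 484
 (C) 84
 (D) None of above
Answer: C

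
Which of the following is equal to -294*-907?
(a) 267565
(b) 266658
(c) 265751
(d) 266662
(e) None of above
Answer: b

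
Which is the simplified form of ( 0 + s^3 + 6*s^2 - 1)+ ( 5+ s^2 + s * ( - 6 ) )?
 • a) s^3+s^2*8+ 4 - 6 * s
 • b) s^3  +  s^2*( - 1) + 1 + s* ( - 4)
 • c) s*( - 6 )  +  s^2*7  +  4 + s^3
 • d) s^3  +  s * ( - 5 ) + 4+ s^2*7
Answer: c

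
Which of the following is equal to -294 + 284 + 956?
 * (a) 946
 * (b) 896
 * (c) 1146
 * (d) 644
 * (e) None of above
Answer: a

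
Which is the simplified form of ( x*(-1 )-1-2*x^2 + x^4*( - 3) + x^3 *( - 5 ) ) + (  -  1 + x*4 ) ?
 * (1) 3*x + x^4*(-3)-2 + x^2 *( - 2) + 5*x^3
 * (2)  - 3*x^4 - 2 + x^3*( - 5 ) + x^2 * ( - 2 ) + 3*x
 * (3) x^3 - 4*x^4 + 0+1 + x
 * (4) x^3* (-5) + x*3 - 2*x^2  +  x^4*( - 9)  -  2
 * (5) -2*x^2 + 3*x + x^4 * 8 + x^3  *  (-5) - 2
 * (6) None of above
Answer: 2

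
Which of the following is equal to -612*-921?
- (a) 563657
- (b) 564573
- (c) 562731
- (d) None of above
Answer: d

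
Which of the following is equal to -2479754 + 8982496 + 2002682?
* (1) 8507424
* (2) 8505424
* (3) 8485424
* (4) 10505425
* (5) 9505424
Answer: 2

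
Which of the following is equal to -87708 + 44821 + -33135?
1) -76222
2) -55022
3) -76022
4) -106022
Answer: 3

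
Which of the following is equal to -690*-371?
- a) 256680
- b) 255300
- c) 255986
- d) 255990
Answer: d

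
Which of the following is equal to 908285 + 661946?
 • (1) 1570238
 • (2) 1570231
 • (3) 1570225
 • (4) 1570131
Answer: 2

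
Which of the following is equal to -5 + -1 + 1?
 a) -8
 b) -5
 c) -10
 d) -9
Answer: b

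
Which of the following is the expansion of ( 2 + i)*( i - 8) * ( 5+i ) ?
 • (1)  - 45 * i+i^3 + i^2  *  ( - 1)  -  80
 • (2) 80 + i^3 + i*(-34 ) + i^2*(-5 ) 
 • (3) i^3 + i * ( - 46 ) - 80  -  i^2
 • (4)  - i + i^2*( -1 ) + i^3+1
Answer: 3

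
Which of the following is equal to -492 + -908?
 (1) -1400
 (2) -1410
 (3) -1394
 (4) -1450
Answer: 1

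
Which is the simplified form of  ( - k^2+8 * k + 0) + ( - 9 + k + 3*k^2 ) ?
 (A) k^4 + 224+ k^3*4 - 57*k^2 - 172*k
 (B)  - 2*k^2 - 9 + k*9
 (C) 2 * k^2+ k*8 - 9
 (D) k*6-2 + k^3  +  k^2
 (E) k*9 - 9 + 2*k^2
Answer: E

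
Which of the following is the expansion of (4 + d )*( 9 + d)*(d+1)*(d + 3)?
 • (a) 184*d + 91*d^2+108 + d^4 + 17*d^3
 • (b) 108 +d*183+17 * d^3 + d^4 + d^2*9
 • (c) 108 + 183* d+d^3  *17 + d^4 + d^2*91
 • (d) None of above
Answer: c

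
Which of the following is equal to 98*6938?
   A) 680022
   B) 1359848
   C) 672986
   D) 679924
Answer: D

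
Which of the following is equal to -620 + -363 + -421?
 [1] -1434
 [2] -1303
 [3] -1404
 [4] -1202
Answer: 3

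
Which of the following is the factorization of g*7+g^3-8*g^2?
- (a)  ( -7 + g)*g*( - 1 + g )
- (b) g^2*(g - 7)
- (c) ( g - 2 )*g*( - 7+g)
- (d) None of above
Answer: a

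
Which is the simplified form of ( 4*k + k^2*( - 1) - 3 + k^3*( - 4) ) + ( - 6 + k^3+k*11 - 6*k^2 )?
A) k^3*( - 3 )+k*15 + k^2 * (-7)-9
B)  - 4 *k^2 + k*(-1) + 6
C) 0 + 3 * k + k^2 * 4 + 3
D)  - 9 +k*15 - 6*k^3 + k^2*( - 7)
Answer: A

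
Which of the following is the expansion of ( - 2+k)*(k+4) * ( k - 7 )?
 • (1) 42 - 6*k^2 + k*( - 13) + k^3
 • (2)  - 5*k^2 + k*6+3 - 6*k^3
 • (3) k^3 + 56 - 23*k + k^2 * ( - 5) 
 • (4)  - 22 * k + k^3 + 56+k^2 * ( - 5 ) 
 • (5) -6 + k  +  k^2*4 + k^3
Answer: 4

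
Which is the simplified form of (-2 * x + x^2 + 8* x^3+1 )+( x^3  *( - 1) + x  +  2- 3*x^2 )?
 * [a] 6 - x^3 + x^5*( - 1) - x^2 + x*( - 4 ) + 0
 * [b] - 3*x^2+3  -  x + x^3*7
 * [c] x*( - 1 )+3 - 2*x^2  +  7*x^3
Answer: c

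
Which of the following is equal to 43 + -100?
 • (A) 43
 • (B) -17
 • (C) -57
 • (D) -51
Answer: C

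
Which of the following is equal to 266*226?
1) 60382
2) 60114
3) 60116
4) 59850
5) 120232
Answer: 3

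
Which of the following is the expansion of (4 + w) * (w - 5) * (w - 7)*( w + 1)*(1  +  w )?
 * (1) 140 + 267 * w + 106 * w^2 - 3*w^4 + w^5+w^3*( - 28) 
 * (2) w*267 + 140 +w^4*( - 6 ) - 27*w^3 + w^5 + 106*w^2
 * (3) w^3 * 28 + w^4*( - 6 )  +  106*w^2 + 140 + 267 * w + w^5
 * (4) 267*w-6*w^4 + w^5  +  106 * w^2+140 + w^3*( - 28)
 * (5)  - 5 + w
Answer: 4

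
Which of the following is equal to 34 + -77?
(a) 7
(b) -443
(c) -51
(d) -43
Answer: d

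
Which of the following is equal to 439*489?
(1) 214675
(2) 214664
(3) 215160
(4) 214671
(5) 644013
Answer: 4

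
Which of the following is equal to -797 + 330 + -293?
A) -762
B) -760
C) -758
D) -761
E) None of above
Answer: B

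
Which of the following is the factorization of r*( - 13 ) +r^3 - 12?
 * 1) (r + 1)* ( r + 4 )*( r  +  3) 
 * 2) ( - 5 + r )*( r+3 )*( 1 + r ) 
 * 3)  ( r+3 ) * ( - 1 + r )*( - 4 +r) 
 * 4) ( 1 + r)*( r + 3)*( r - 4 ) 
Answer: 4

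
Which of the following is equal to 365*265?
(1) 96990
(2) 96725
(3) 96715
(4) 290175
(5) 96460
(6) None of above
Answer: 2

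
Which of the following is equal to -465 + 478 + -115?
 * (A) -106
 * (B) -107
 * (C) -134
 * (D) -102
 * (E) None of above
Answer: D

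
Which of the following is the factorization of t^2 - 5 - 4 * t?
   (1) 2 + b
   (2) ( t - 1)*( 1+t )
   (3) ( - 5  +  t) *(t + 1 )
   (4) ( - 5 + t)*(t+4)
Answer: 3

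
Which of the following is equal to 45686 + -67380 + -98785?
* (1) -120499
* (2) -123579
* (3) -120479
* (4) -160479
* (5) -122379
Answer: 3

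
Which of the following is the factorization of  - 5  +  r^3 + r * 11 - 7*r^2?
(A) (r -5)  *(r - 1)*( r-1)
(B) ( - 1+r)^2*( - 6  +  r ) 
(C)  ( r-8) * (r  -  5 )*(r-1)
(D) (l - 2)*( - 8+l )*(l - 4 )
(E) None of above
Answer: A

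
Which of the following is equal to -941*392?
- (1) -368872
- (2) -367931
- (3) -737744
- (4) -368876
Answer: 1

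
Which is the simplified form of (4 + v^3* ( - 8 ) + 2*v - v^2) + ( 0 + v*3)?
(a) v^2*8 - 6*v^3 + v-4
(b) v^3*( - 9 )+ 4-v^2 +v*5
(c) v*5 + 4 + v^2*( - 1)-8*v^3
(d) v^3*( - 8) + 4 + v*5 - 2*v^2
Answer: c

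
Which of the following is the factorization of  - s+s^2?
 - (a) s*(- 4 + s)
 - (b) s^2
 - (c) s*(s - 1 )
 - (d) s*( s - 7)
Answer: c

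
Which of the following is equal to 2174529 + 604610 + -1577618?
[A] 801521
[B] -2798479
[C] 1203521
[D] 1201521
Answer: D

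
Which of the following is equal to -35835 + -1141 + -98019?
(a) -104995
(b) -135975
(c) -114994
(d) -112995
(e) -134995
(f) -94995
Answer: e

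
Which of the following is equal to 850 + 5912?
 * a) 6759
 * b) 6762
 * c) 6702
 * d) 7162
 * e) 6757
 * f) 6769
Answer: b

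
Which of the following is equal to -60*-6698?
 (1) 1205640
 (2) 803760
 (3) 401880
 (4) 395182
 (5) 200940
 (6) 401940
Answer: 3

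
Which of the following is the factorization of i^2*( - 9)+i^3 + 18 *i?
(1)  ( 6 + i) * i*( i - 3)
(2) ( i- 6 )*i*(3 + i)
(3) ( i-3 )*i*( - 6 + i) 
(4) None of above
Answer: 3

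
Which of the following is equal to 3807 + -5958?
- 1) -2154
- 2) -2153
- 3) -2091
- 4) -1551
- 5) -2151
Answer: 5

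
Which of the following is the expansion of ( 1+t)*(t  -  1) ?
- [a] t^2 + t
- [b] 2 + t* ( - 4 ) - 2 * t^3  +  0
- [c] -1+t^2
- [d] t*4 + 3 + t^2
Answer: c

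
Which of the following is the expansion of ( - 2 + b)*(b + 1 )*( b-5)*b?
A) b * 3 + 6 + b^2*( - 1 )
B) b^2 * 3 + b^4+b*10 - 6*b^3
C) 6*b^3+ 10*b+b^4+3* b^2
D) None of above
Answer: B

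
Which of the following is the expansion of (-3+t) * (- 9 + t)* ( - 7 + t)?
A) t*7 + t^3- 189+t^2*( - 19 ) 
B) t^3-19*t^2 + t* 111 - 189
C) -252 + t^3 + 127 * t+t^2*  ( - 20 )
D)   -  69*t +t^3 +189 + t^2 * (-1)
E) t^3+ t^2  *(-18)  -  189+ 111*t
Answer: B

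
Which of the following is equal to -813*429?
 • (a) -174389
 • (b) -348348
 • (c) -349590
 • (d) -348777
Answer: d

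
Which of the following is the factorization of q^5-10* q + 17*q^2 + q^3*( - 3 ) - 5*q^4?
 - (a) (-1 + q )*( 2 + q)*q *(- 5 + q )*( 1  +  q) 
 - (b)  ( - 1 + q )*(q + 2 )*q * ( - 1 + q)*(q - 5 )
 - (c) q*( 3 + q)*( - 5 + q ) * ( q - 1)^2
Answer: b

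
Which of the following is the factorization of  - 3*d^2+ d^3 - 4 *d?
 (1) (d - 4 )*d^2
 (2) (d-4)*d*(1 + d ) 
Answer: 2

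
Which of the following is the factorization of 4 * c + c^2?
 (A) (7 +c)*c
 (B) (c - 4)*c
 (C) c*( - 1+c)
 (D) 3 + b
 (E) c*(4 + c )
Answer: E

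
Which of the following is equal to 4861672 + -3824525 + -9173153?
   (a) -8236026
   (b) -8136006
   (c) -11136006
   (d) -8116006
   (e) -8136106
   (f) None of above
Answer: b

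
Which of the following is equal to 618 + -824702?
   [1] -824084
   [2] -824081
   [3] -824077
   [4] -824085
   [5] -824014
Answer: 1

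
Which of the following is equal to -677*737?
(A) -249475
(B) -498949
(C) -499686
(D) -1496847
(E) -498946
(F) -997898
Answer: B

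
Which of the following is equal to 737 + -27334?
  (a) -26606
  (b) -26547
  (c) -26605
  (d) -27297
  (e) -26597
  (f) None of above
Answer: e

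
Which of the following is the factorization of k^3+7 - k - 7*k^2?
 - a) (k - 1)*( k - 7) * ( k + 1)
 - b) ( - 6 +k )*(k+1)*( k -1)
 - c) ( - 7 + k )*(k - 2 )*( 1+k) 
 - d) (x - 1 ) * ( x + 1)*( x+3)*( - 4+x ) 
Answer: a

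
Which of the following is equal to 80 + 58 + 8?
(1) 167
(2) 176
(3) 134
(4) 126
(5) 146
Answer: 5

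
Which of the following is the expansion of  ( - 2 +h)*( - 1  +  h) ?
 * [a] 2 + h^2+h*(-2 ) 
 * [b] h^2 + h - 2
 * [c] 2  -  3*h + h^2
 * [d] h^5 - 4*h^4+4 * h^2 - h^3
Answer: c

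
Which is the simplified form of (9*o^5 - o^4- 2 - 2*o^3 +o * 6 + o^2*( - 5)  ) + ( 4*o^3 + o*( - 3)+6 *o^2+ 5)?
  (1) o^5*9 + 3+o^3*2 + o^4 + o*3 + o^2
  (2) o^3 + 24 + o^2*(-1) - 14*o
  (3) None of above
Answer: 3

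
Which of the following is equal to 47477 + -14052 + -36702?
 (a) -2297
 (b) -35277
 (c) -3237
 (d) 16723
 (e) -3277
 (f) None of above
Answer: e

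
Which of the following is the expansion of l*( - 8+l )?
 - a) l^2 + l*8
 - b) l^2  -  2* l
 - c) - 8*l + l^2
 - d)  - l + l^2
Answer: c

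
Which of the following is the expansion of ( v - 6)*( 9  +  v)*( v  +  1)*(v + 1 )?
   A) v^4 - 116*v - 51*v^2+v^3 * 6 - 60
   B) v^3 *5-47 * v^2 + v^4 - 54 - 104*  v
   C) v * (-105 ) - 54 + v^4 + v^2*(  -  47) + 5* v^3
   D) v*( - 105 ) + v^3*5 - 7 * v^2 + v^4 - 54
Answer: C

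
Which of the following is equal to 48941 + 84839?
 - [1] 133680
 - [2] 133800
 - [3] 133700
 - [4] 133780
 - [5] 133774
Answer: 4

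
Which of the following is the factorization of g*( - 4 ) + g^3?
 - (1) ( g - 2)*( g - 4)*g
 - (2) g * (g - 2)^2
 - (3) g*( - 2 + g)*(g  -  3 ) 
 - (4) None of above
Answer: 4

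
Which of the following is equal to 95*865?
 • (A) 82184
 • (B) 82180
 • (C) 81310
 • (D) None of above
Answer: D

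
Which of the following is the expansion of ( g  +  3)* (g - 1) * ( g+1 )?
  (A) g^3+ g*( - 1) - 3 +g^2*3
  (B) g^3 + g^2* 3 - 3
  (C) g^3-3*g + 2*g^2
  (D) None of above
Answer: A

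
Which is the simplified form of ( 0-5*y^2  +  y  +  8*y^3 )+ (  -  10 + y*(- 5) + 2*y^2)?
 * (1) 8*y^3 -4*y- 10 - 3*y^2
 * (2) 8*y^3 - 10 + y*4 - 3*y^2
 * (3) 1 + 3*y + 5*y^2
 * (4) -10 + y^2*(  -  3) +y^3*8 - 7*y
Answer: 1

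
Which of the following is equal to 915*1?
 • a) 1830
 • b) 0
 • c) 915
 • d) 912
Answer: c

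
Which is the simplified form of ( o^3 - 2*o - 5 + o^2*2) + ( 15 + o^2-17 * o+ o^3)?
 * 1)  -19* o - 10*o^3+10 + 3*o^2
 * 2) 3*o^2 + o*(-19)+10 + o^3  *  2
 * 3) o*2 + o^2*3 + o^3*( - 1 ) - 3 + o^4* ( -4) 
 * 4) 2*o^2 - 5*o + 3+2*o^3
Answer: 2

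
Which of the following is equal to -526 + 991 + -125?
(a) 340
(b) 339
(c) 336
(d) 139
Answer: a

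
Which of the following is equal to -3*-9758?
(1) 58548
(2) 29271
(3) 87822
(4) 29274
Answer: 4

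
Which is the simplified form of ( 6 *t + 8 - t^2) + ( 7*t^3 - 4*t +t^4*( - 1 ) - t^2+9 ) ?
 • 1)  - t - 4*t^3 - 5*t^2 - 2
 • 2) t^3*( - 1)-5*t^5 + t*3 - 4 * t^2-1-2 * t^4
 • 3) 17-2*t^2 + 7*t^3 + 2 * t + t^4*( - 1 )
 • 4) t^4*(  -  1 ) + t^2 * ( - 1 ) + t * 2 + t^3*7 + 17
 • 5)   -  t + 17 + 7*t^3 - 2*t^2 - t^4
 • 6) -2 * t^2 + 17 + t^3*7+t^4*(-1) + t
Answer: 3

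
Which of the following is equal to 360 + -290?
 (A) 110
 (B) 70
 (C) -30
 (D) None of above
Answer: B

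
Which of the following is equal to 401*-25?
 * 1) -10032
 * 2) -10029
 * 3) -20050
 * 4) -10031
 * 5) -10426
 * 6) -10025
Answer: 6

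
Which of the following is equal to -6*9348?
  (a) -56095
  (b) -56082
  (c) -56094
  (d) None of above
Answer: d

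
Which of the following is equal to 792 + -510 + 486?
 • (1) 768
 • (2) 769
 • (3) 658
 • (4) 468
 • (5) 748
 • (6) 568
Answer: 1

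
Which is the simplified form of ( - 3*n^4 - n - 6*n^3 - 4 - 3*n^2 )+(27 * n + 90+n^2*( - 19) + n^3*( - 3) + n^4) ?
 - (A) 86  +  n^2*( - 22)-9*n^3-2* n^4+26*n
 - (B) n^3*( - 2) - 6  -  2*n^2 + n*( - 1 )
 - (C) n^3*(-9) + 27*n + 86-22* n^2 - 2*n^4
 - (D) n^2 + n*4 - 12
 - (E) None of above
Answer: A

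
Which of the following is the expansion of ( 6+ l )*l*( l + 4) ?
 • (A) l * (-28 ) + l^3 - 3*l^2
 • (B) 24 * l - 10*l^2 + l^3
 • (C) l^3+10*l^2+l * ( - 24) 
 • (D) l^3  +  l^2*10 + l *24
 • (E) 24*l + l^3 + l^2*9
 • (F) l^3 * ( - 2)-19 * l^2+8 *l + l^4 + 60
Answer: D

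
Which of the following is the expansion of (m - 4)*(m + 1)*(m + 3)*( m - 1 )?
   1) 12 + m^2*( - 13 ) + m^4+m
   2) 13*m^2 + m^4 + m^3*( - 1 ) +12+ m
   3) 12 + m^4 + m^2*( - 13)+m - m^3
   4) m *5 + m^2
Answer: 3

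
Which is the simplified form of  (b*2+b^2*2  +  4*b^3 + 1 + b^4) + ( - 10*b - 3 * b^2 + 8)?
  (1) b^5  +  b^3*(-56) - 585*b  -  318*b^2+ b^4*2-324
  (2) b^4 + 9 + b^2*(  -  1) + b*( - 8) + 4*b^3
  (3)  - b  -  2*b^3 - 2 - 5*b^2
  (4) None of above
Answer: 2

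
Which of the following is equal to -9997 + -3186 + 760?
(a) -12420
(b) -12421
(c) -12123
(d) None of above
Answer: d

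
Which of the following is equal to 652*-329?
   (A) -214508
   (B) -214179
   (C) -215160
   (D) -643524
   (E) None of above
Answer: A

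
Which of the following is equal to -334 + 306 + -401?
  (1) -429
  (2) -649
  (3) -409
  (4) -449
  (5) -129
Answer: 1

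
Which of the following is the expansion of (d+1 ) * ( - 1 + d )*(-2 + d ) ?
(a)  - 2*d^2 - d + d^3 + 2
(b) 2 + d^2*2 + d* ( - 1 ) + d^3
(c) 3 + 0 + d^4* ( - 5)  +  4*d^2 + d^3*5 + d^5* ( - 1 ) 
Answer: a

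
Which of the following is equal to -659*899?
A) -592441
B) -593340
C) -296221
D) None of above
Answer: A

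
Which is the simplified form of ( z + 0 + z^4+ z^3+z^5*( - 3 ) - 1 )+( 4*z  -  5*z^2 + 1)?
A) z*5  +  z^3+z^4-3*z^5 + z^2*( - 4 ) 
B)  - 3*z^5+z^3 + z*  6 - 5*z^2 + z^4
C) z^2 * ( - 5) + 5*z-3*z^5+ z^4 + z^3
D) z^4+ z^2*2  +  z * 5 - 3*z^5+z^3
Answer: C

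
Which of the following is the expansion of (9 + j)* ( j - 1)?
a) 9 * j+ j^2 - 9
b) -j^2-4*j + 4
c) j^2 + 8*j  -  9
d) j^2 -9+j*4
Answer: c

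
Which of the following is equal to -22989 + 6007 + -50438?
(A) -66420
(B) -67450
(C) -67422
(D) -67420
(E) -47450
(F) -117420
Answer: D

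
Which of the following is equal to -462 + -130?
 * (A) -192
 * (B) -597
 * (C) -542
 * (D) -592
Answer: D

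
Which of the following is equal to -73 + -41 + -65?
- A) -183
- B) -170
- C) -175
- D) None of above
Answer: D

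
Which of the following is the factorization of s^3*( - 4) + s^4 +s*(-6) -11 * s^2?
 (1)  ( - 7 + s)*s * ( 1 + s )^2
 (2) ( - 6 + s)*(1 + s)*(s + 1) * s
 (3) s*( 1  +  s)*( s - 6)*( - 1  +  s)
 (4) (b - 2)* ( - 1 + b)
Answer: 2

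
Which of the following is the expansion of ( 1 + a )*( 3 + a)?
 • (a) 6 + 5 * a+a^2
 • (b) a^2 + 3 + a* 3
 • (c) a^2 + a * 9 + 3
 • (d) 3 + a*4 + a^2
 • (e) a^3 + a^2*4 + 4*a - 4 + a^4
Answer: d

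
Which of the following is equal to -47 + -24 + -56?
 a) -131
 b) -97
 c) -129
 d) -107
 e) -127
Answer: e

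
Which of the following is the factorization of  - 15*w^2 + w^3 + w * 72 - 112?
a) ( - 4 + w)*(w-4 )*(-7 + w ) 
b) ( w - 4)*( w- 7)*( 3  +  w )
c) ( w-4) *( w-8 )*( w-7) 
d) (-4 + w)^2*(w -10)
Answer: a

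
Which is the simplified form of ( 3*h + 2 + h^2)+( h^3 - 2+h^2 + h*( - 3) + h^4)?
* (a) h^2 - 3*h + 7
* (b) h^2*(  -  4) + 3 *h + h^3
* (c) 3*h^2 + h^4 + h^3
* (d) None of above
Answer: d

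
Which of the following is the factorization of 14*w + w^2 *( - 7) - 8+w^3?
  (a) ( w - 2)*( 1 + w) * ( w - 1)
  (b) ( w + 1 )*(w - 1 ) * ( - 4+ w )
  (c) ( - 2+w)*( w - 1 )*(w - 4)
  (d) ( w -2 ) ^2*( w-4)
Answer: c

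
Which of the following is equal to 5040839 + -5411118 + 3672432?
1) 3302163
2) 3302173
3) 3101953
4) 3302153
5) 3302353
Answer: 4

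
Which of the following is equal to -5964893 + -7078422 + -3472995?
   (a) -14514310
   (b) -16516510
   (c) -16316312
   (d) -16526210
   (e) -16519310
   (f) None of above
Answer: f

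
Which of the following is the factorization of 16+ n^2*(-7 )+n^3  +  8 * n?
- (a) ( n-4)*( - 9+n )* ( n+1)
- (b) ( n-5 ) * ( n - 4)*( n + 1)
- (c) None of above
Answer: c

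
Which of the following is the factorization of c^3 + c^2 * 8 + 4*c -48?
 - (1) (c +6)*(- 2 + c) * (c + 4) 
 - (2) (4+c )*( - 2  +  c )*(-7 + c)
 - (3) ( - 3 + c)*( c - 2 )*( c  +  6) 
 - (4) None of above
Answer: 1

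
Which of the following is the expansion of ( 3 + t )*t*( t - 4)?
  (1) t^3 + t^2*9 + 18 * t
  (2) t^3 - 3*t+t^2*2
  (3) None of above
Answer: 3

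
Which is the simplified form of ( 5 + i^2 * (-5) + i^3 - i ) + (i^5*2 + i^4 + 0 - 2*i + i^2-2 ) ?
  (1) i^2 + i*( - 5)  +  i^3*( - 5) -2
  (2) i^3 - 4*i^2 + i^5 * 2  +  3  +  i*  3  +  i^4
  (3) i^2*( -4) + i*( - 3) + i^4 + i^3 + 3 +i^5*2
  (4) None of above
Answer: 3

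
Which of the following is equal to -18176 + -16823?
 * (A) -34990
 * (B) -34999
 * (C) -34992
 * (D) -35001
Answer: B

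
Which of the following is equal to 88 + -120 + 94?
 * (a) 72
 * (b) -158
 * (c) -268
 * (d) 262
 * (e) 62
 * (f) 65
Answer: e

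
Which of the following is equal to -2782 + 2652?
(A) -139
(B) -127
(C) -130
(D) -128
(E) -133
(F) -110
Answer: C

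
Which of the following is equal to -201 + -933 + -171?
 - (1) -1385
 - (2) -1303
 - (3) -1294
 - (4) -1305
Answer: 4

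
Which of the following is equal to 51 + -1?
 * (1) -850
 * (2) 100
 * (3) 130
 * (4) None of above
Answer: 4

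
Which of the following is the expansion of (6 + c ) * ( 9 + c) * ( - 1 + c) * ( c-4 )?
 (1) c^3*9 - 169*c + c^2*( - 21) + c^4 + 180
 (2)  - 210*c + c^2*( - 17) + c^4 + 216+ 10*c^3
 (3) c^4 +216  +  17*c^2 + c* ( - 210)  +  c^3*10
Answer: 2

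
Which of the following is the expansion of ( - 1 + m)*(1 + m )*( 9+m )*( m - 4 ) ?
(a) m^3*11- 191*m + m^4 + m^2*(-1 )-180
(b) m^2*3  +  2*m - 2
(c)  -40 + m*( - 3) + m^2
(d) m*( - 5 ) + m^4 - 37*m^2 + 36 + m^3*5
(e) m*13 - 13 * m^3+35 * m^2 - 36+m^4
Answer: d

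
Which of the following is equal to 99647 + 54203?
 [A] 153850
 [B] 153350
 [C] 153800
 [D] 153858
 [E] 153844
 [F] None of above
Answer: A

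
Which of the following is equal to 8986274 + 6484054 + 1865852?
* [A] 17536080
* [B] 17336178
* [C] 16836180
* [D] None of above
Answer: D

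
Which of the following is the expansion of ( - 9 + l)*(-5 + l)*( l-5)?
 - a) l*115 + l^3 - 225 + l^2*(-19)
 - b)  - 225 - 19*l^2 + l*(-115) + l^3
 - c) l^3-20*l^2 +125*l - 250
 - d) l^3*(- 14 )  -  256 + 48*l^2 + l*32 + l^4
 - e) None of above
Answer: a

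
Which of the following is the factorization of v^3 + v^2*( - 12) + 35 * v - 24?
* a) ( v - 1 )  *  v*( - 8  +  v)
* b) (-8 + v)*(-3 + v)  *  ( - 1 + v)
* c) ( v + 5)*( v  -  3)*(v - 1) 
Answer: b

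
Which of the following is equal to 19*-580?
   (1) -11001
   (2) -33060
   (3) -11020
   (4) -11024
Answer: 3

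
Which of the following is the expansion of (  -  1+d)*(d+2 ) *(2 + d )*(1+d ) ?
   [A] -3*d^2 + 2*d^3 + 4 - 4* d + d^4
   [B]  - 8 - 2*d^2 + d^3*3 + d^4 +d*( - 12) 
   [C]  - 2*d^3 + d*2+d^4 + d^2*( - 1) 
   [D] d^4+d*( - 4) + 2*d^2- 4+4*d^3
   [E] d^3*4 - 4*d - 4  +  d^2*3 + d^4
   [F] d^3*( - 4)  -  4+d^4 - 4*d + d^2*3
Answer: E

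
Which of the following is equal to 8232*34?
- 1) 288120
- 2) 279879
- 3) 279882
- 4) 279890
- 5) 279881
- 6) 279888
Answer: 6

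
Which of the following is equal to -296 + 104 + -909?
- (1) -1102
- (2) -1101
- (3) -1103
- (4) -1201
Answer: 2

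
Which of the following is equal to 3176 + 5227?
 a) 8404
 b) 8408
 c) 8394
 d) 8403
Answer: d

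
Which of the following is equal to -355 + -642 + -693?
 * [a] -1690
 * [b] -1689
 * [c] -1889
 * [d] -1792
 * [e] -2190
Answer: a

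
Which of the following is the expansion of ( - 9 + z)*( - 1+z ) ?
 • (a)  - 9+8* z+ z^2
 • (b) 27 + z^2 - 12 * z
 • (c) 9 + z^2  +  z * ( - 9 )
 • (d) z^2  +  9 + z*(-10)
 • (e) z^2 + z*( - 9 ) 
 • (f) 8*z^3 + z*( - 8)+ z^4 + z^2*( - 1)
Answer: d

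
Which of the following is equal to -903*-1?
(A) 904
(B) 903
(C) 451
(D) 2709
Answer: B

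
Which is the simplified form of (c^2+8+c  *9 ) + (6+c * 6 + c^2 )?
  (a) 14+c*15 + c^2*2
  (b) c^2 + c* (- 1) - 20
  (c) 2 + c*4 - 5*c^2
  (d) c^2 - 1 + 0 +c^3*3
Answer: a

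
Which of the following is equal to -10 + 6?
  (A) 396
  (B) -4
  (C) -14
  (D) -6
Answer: B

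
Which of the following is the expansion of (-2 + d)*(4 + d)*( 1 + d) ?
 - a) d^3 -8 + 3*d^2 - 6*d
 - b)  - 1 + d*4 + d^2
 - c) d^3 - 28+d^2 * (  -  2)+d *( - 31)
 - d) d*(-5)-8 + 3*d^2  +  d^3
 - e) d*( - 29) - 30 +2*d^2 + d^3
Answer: a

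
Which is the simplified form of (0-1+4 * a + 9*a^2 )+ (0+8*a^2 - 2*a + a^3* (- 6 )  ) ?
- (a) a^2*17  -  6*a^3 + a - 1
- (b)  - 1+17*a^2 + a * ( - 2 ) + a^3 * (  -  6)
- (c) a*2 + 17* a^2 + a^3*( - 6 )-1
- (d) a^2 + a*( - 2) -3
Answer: c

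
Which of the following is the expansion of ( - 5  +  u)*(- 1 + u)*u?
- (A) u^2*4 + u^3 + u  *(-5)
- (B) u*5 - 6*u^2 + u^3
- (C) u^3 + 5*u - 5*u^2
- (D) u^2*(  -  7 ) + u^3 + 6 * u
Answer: B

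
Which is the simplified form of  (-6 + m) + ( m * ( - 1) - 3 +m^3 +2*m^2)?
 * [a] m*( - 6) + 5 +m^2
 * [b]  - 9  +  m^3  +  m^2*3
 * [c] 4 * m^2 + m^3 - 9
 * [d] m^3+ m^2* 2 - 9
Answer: d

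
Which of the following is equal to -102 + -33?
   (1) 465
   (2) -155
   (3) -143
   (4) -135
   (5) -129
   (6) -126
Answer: 4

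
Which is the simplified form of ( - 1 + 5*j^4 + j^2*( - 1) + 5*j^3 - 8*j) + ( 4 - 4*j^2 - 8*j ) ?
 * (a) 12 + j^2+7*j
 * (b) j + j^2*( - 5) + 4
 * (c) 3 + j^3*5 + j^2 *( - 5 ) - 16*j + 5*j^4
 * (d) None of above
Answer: c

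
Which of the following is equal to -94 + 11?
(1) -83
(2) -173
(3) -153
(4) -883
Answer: 1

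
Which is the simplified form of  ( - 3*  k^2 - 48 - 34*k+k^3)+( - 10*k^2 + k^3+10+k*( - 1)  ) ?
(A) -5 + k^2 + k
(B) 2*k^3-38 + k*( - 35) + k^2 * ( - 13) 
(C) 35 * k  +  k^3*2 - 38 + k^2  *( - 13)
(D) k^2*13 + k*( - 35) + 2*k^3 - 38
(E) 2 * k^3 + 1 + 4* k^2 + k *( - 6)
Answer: B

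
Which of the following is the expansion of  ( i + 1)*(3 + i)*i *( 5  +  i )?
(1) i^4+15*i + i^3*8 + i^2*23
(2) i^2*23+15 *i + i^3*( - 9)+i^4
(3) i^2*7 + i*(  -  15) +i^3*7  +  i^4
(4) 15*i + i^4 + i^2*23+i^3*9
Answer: 4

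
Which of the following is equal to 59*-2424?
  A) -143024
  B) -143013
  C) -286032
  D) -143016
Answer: D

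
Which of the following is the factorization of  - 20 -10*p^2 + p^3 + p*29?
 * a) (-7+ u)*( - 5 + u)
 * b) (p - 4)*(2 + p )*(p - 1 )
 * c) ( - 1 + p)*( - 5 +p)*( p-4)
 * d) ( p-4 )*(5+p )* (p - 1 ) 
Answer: c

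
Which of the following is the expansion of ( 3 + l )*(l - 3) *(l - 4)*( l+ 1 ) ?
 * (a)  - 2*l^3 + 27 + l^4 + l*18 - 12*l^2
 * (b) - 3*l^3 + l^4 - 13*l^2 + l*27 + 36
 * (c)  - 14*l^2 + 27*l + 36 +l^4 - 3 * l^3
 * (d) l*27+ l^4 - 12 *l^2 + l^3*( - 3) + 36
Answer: b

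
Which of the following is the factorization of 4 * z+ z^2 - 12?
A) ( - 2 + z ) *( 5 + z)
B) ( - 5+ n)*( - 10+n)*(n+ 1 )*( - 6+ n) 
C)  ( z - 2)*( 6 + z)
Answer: C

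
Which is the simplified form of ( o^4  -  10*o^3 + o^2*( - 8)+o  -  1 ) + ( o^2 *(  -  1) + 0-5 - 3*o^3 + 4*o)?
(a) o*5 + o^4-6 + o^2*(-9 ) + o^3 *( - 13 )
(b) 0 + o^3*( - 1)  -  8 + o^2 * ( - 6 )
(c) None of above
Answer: a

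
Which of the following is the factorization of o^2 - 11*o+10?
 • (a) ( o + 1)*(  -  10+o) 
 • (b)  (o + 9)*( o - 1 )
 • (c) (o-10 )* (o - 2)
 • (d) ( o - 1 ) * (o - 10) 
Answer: d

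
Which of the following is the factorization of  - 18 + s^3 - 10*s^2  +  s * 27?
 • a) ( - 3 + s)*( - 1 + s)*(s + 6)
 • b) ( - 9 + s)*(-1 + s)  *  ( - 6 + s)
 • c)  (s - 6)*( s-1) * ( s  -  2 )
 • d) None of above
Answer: d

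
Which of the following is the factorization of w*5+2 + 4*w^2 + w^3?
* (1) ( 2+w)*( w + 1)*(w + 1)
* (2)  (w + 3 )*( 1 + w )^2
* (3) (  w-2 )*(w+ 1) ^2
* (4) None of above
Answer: 1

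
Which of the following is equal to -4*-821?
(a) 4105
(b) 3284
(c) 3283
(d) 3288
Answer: b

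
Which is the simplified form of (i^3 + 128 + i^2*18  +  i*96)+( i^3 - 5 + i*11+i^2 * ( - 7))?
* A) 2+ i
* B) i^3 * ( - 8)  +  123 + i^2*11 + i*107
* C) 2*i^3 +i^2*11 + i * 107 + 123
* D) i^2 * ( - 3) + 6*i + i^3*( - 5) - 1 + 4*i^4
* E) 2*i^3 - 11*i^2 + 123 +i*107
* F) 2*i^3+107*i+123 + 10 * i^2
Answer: C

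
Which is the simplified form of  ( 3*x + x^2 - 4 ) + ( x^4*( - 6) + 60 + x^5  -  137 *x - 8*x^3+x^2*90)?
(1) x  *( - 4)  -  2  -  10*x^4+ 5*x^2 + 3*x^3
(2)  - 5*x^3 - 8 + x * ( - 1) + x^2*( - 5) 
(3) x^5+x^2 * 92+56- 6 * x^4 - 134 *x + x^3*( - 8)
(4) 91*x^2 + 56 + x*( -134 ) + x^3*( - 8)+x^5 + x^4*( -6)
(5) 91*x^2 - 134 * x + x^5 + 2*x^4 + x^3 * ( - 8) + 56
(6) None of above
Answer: 4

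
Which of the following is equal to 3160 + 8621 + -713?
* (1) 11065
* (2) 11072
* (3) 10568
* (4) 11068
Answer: 4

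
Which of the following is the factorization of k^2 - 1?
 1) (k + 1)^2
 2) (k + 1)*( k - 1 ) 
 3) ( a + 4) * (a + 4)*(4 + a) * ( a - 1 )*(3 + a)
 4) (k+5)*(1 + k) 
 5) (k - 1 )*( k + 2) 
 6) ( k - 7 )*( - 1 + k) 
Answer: 2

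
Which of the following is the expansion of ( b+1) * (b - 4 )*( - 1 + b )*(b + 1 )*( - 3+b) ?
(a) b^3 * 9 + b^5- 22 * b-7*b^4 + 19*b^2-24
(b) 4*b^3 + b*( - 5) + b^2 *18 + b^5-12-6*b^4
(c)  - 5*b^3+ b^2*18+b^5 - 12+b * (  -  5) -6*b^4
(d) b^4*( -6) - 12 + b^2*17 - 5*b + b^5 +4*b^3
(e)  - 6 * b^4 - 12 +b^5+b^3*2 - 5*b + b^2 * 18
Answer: b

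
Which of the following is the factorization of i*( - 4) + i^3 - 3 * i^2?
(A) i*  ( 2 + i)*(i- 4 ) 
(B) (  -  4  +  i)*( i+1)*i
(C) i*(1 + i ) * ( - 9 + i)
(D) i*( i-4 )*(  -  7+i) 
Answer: B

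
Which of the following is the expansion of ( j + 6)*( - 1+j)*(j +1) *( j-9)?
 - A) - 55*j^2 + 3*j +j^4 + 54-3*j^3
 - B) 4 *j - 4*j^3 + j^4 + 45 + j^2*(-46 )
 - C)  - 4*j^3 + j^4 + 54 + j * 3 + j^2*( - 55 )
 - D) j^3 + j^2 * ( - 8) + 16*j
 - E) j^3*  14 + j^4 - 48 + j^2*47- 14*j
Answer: A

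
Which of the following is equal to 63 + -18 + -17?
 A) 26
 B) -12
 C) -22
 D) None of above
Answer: D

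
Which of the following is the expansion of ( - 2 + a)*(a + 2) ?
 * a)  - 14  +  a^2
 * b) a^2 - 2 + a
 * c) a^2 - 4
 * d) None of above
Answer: c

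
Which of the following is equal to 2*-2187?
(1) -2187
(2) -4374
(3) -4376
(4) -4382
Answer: 2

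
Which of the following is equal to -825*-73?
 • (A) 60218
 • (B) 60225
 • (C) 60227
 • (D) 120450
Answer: B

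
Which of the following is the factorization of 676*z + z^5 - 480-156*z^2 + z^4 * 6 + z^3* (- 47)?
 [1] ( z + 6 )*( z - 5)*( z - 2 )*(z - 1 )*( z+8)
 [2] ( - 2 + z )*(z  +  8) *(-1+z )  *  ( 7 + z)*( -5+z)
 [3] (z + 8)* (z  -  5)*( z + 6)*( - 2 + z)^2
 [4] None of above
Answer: 1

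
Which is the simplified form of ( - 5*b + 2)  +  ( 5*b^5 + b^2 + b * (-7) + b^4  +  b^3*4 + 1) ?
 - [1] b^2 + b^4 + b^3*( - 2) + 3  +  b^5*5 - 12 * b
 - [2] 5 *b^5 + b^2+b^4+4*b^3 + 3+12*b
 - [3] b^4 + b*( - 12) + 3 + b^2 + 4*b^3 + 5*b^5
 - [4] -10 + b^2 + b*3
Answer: 3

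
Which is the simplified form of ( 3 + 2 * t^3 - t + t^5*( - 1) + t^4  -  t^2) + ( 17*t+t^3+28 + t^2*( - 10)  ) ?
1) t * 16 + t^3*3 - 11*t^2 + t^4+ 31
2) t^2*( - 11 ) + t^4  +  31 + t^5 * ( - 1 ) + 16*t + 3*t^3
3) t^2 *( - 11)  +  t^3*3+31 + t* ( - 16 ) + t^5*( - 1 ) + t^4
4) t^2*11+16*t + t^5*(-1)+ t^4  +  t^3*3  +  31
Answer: 2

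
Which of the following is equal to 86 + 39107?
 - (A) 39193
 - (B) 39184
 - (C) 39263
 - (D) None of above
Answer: A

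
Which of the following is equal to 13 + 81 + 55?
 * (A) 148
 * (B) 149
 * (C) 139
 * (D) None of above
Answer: B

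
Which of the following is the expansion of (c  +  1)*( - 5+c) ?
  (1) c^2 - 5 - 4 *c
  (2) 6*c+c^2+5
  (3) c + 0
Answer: 1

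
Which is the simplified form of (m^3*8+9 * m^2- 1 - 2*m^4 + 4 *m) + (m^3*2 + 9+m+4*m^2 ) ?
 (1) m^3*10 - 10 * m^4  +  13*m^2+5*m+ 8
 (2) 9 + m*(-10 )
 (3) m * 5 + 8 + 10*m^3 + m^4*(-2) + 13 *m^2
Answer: 3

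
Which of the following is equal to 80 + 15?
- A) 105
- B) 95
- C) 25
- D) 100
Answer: B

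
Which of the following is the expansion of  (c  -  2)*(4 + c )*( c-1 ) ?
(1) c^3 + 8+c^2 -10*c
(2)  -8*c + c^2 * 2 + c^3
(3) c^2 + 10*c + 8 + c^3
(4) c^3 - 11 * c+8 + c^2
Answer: 1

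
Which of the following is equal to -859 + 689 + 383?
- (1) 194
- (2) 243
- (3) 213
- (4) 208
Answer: 3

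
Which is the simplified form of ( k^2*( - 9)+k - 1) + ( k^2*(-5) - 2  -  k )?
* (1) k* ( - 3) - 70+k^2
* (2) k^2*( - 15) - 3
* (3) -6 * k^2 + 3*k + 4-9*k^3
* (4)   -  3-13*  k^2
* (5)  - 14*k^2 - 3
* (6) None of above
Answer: 5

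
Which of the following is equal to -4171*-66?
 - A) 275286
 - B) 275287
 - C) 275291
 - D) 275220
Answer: A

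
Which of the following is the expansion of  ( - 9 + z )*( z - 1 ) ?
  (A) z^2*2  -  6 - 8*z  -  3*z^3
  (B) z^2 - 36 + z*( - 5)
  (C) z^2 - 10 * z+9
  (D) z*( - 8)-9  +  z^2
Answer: C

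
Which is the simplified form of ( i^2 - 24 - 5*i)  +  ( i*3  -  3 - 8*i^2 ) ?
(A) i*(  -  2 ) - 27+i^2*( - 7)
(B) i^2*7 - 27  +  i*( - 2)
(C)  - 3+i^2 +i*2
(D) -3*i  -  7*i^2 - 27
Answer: A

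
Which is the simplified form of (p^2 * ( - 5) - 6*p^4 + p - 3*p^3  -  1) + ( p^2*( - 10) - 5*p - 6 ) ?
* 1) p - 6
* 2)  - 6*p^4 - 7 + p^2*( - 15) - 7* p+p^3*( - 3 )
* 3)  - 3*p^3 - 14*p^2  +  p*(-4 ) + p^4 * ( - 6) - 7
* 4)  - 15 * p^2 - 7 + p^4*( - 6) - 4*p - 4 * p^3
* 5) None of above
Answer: 5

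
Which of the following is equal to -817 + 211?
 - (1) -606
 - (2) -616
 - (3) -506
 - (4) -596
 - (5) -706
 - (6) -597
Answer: 1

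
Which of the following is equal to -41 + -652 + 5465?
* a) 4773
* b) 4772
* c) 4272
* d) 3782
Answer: b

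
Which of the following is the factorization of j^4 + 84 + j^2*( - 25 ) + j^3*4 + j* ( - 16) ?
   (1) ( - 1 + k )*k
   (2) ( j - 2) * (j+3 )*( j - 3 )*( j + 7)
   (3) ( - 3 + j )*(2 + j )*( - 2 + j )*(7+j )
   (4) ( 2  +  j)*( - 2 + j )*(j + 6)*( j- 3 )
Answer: 3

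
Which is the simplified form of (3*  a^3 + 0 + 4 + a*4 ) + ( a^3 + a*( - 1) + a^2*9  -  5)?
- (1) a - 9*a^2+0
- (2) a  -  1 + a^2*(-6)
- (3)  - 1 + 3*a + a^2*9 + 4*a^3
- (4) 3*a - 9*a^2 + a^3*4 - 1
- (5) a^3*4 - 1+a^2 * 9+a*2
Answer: 3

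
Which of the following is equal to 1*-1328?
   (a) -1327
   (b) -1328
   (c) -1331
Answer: b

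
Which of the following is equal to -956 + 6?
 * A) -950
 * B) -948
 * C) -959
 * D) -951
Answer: A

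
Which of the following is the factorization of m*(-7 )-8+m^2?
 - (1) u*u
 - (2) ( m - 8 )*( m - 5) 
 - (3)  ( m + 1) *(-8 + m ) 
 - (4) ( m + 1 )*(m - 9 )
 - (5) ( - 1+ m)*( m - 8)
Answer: 3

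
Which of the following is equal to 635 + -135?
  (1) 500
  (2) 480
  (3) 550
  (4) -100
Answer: 1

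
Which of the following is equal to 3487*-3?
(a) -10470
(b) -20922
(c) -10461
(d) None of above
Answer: c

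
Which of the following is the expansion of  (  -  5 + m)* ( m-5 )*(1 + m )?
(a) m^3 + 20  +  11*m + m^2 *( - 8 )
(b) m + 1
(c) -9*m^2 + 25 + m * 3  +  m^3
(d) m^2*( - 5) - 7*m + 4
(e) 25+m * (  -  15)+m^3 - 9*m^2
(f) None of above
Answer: f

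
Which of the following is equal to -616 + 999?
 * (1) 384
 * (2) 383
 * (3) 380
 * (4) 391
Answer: 2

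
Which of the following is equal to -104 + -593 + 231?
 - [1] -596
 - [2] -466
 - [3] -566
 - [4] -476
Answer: 2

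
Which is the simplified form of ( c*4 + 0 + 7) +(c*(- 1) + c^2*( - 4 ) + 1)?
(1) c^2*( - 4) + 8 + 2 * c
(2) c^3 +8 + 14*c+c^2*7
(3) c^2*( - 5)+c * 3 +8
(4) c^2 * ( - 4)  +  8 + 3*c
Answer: 4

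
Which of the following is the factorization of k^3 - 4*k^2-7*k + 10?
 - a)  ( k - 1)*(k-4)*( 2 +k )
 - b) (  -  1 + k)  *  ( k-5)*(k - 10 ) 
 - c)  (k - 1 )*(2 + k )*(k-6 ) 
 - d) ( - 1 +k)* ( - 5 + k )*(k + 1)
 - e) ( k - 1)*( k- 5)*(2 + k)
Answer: e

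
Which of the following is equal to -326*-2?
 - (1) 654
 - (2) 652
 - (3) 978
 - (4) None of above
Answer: 2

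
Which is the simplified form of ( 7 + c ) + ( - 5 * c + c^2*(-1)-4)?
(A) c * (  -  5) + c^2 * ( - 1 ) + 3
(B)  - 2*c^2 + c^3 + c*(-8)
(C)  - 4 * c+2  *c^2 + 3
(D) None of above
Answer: D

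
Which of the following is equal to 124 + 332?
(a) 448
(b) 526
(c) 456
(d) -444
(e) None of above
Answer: c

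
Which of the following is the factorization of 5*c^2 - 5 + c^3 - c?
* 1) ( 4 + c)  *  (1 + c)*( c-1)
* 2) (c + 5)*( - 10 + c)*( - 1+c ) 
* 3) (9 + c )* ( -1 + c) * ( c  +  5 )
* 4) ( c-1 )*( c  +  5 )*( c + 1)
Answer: 4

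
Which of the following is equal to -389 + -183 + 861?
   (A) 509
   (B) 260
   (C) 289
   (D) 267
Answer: C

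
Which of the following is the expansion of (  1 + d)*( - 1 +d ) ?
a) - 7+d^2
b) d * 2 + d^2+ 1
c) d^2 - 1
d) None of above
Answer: c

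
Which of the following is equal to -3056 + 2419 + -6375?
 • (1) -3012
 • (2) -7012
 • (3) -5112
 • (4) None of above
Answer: 2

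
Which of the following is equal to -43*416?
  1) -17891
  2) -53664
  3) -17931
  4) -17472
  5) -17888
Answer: 5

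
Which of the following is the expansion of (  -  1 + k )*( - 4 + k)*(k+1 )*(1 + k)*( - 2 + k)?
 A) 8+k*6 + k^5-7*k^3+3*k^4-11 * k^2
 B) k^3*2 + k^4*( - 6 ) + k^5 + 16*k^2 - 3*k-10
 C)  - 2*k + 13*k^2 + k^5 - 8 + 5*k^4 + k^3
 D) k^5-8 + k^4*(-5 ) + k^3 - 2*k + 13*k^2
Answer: D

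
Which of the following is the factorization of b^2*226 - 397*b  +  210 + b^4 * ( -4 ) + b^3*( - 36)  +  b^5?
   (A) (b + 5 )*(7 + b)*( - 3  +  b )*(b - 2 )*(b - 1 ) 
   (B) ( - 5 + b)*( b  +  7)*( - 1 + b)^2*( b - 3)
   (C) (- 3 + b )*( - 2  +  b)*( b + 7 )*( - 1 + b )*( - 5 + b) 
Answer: C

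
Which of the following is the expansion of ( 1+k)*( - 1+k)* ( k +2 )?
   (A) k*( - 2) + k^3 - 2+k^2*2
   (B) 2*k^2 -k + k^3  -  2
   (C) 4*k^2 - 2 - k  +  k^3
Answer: B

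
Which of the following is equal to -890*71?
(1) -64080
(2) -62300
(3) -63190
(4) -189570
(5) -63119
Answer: 3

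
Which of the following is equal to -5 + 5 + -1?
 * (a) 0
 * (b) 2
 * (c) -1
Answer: c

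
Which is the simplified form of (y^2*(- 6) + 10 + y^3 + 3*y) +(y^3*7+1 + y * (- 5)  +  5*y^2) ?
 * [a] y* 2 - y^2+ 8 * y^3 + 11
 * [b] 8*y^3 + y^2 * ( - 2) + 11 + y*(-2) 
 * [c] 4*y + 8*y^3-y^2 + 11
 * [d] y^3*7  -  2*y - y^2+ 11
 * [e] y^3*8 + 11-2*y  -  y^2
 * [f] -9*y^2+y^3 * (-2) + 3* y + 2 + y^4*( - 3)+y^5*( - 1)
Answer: e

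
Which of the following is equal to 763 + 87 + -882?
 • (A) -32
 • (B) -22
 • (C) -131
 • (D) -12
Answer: A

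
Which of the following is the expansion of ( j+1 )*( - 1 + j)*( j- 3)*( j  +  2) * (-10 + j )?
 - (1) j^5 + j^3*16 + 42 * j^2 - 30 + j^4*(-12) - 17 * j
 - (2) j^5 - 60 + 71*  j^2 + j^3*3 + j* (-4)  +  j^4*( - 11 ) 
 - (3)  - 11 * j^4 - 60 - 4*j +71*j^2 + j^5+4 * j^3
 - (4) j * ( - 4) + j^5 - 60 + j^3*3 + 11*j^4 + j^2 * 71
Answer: 2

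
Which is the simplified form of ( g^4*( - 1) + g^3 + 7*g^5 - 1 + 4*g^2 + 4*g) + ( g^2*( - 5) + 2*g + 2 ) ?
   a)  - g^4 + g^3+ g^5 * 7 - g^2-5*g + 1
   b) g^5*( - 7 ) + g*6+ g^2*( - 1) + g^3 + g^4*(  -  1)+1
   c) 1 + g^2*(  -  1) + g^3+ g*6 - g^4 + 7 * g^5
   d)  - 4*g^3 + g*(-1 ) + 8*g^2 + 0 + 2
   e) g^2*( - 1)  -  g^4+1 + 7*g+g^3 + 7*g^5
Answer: c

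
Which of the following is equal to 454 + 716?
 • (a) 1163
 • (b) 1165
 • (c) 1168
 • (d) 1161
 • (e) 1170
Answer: e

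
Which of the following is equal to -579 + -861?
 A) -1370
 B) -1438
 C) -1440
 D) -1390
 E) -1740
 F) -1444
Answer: C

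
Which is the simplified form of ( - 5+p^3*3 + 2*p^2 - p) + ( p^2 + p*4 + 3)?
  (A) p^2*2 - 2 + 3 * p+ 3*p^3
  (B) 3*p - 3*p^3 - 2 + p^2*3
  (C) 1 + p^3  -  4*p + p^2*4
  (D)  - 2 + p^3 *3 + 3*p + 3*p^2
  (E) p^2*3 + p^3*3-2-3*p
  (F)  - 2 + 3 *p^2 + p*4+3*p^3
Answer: D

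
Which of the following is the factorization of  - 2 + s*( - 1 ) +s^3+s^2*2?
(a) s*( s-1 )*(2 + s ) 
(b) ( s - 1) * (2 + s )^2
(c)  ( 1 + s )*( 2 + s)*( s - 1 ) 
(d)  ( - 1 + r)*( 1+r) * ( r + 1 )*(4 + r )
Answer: c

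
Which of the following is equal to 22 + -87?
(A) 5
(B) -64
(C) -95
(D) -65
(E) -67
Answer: D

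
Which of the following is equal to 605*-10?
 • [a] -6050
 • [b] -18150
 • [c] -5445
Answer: a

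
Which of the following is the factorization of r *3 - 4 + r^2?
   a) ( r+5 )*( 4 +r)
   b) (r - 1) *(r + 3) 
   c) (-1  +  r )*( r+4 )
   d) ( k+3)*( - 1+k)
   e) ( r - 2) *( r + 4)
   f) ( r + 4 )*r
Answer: c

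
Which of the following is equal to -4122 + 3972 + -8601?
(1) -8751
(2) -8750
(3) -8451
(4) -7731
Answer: 1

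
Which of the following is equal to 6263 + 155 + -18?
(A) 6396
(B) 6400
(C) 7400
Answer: B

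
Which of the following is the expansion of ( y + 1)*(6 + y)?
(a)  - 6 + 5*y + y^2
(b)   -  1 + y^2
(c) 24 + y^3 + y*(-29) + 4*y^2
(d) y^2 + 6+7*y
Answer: d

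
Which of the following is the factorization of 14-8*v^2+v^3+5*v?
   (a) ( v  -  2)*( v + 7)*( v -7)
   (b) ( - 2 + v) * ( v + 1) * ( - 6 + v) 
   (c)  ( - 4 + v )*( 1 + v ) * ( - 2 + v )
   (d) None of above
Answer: d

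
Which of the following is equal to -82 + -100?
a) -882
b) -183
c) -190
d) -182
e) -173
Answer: d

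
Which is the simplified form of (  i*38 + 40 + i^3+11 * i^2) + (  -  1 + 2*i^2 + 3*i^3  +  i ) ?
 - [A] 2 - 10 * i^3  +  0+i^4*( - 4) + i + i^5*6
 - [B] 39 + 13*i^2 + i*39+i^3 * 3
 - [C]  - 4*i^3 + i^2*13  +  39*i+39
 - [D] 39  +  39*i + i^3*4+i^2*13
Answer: D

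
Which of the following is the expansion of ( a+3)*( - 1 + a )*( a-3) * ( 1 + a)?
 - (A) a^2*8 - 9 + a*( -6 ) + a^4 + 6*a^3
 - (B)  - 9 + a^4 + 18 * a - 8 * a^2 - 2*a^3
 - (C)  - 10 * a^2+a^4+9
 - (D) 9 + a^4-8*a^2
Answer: C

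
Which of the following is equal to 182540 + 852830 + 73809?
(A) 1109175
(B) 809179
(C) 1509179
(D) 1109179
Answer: D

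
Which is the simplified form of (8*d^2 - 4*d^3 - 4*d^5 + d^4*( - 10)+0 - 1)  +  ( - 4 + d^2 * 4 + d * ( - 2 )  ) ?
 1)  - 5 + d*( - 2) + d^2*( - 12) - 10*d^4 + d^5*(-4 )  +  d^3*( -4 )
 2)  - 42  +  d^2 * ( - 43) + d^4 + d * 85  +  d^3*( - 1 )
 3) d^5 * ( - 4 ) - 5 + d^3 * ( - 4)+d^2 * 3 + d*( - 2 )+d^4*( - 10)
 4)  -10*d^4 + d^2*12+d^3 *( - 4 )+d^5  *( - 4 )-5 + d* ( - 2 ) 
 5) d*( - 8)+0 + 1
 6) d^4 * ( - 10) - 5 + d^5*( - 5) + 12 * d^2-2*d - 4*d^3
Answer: 4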